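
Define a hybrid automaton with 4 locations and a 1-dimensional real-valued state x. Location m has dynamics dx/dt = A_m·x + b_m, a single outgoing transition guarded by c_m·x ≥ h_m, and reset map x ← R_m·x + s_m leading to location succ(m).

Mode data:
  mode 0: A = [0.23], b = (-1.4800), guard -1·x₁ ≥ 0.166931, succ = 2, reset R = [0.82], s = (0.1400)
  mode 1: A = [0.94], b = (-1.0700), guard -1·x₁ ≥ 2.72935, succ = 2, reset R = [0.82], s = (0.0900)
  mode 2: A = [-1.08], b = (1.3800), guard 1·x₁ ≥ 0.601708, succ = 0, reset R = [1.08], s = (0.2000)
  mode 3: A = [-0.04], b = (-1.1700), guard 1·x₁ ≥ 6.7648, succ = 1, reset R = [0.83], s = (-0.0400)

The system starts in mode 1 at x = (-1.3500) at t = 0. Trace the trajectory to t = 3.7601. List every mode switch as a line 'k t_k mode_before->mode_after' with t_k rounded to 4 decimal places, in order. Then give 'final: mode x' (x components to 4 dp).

Mode 1: guard c·x = 2.7294 hit at Δt = 0.4692 (t = 0.4692), x⁻ = (-2.7293) → reset → x⁺ = (-2.1481), jump to mode 2
Mode 2: guard c·x = 0.6017 hit at Δt = 1.5026 (t = 1.9718), x⁻ = (0.6017) → reset → x⁺ = (0.8498), jump to mode 0
Mode 0: guard c·x = 0.1669 hit at Δt = 0.7272 (t = 2.6990), x⁻ = (-0.1669) → reset → x⁺ = (0.0031), jump to mode 2
Mode 2: guard c·x = 0.6017 hit at Δt = 0.5872 (t = 3.2862), x⁻ = (0.6017) → reset → x⁺ = (0.8498), jump to mode 0
Mode 0: flow for 0.4739 to horizon, guard not reached → x = (0.2066)

1 0.4692 1->2
2 1.9718 2->0
3 2.6990 0->2
4 3.2862 2->0
final: 0 0.2066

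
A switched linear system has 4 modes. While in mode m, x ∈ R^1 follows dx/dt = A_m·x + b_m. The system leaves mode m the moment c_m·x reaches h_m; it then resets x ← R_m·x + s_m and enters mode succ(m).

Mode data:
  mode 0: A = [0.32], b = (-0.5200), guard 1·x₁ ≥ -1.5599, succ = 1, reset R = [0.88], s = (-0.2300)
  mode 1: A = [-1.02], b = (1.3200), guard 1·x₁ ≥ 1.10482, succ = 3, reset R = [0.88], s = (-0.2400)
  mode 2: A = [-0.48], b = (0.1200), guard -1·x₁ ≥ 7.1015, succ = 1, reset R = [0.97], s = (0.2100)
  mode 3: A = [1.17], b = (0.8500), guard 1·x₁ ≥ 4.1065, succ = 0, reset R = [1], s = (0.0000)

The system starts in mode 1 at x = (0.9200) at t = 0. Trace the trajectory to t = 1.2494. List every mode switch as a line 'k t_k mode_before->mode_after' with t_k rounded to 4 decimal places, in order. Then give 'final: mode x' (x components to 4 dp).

1 0.6679 1->3
final: 3 2.1539

Mode 1: guard c·x = 1.1048 hit at Δt = 0.6679 (t = 0.6679), x⁻ = (1.1048) → reset → x⁺ = (0.7322), jump to mode 3
Mode 3: flow for 0.5815 to horizon, guard not reached → x = (2.1539)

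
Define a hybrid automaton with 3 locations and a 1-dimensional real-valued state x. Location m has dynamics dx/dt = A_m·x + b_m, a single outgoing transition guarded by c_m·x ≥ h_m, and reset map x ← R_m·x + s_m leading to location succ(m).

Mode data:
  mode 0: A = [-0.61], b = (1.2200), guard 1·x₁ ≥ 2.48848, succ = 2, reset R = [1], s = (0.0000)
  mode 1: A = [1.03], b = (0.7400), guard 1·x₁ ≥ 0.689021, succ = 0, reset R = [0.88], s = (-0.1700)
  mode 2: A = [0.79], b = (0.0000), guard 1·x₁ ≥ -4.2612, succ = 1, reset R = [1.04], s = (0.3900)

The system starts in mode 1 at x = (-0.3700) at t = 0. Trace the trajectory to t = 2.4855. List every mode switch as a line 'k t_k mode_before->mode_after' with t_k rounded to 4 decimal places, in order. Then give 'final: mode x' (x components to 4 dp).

1 1.3554 1->0
final: 0 1.2152

Mode 1: guard c·x = 0.6890 hit at Δt = 1.3554 (t = 1.3554), x⁻ = (0.6890) → reset → x⁺ = (0.4363), jump to mode 0
Mode 0: flow for 1.1301 to horizon, guard not reached → x = (1.2152)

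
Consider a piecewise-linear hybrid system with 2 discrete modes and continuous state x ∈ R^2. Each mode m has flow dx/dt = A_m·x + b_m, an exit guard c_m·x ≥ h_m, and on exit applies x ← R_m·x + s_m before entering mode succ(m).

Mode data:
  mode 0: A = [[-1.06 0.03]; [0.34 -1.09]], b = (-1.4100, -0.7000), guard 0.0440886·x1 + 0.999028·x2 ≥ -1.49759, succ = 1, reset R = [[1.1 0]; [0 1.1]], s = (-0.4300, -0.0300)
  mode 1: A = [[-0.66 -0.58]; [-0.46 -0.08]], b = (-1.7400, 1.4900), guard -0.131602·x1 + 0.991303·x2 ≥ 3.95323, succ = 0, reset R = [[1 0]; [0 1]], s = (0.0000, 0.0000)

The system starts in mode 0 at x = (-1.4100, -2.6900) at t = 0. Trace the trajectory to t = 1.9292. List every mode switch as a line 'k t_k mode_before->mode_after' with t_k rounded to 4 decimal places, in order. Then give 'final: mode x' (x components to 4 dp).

1 1.3757 0->1
final: 1 -1.9250 -0.2610

Mode 0: guard c·x = -1.4976 hit at Δt = 1.3757 (t = 1.3757), x⁻ = (-1.3873, -1.4378) → reset → x⁺ = (-1.9561, -1.6116), jump to mode 1
Mode 1: flow for 0.5535 to horizon, guard not reached → x = (-1.9250, -0.2610)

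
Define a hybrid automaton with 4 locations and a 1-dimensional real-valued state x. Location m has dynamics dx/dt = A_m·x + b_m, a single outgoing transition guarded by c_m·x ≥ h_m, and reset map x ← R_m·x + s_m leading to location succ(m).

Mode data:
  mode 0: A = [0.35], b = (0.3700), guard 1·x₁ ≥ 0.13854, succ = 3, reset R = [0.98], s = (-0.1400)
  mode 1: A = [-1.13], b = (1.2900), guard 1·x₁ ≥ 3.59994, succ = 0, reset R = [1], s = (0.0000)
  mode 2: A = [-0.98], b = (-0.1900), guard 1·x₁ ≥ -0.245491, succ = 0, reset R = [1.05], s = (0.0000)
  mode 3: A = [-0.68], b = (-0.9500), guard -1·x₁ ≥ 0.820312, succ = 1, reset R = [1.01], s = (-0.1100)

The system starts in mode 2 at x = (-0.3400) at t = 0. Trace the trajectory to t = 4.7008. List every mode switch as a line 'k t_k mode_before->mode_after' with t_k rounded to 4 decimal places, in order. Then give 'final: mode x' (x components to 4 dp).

1 1.0619 2->0
2 2.2123 0->3
3 3.5089 3->1
final: 1 0.6006

Mode 2: guard c·x = -0.2455 hit at Δt = 1.0619 (t = 1.0619), x⁻ = (-0.2455) → reset → x⁺ = (-0.2578), jump to mode 0
Mode 0: guard c·x = 0.1385 hit at Δt = 1.1504 (t = 2.2123), x⁻ = (0.1385) → reset → x⁺ = (-0.0042), jump to mode 3
Mode 3: guard c·x = 0.8203 hit at Δt = 1.2966 (t = 3.5089), x⁻ = (-0.8203) → reset → x⁺ = (-0.9385), jump to mode 1
Mode 1: flow for 1.1919 to horizon, guard not reached → x = (0.6006)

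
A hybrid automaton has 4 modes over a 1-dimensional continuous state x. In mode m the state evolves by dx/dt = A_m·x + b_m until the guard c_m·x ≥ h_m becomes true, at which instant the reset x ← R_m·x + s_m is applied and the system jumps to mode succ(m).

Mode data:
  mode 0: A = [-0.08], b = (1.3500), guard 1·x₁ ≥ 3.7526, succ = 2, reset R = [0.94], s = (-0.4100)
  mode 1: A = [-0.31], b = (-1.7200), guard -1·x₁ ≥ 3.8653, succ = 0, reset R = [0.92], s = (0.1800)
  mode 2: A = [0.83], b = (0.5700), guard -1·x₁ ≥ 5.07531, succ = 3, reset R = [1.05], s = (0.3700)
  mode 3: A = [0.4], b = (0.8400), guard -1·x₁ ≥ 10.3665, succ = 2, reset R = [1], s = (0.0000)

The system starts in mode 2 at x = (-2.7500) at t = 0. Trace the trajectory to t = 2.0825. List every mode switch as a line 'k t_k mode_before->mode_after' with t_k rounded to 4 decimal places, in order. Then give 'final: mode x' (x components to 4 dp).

1 0.9093 2->3
final: 3 -6.6712

Mode 2: guard c·x = 5.0753 hit at Δt = 0.9093 (t = 0.9093), x⁻ = (-5.0753) → reset → x⁺ = (-4.9591), jump to mode 3
Mode 3: flow for 1.1732 to horizon, guard not reached → x = (-6.6712)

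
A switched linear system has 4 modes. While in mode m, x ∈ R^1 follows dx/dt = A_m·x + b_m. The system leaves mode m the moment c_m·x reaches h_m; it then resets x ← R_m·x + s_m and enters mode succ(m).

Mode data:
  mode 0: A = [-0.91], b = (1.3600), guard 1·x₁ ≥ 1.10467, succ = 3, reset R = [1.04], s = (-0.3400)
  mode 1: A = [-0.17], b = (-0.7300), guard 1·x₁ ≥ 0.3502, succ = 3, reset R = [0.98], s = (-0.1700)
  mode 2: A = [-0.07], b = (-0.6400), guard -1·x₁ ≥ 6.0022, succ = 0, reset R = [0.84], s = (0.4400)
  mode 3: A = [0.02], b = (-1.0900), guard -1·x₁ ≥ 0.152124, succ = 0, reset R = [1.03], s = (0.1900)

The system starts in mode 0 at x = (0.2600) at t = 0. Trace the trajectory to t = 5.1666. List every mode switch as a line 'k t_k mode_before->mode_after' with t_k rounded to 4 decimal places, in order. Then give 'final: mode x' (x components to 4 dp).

1 1.2667 0->3
2 2.1537 3->0
3 3.6057 0->3
4 4.4927 3->0
final: 0 0.7032

Mode 0: guard c·x = 1.1047 hit at Δt = 1.2667 (t = 1.2667), x⁻ = (1.1047) → reset → x⁺ = (0.8089), jump to mode 3
Mode 3: guard c·x = 0.1521 hit at Δt = 0.8870 (t = 2.1537), x⁻ = (-0.1521) → reset → x⁺ = (0.0333), jump to mode 0
Mode 0: guard c·x = 1.1047 hit at Δt = 1.4520 (t = 3.6057), x⁻ = (1.1047) → reset → x⁺ = (0.8089), jump to mode 3
Mode 3: guard c·x = 0.1521 hit at Δt = 0.8870 (t = 4.4927), x⁻ = (-0.1521) → reset → x⁺ = (0.0333), jump to mode 0
Mode 0: flow for 0.6739 to horizon, guard not reached → x = (0.7032)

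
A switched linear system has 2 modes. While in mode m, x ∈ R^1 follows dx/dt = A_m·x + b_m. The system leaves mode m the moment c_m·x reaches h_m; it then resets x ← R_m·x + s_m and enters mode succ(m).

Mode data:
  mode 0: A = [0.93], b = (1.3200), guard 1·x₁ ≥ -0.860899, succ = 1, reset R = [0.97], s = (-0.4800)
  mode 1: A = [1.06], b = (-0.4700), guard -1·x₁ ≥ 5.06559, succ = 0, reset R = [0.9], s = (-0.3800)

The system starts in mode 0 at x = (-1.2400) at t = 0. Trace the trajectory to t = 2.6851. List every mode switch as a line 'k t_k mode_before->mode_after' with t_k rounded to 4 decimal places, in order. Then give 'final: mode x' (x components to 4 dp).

Mode 0: guard c·x = -0.8609 hit at Δt = 1.2213 (t = 1.2213), x⁻ = (-0.8609) → reset → x⁺ = (-1.3151), jump to mode 1
Mode 1: guard c·x = 5.0656 hit at Δt = 1.0773 (t = 2.2986), x⁻ = (-5.0656) → reset → x⁺ = (-4.9390), jump to mode 0
Mode 0: flow for 0.3865 to horizon, guard not reached → x = (-6.4614)

1 1.2213 0->1
2 2.2986 1->0
final: 0 -6.4614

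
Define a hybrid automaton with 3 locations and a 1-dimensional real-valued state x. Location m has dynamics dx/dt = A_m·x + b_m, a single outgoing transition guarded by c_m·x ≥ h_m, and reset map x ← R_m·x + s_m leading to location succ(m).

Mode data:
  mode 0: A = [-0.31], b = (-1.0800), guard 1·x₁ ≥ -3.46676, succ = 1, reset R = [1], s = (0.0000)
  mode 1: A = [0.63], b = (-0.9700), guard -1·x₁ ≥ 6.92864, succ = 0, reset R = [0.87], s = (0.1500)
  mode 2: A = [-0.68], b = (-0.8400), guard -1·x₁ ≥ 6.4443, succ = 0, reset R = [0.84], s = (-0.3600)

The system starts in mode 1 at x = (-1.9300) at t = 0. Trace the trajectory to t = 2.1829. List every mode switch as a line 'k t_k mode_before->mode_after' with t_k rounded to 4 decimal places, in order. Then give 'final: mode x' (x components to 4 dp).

Mode 1: guard c·x = 6.9286 hit at Δt = 1.4163 (t = 1.4163), x⁻ = (-6.9286) → reset → x⁺ = (-5.8779), jump to mode 0
Mode 0: flow for 0.7666 to horizon, guard not reached → x = (-5.3715)

1 1.4163 1->0
final: 0 -5.3715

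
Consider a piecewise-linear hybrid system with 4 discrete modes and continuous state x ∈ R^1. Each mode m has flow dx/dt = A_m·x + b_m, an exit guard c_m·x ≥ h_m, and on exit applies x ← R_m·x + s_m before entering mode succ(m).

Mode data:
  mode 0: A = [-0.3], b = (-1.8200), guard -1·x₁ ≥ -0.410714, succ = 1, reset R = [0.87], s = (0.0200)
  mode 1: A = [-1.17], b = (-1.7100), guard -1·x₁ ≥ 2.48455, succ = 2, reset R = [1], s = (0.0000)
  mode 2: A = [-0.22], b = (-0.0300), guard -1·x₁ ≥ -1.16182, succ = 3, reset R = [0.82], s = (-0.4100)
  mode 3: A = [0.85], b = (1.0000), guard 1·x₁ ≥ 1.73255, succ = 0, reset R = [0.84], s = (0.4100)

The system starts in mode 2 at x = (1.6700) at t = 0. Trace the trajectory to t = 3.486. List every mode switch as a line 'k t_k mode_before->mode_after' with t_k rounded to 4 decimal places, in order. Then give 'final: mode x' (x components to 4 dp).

Mode 2: guard c·x = -1.1618 hit at Δt = 1.5016 (t = 1.5016), x⁻ = (1.1618) → reset → x⁺ = (0.5427), jump to mode 3
Mode 3: guard c·x = 1.7326 hit at Δt = 0.6188 (t = 2.1204), x⁻ = (1.7325) → reset → x⁺ = (1.8653), jump to mode 0
Mode 0: guard c·x = -0.4107 hit at Δt = 0.6753 (t = 2.7957), x⁻ = (0.4107) → reset → x⁺ = (0.3773), jump to mode 1
Mode 1: flow for 0.6903 to horizon, guard not reached → x = (-0.6416)

1 1.5016 2->3
2 2.1204 3->0
3 2.7957 0->1
final: 1 -0.6416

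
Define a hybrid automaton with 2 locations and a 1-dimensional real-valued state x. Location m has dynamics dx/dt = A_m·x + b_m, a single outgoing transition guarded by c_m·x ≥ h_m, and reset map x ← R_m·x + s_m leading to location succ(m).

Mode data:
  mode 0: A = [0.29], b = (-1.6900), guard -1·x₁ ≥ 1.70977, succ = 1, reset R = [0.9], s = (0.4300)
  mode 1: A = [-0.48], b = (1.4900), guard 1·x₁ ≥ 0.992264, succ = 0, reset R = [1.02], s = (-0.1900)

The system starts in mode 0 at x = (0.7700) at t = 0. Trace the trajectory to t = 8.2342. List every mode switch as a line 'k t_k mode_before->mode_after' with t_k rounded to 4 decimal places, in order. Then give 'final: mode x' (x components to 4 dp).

Mode 0: guard c·x = 1.7098 hit at Δt = 1.3758 (t = 1.3758), x⁻ = (-1.7098) → reset → x⁺ = (-1.1088), jump to mode 1
Mode 1: guard c·x = 0.9923 hit at Δt = 1.4387 (t = 2.8145), x⁻ = (0.9923) → reset → x⁺ = (0.8221), jump to mode 0
Mode 0: guard c·x = 1.7098 hit at Δt = 1.4115 (t = 4.2260), x⁻ = (-1.7098) → reset → x⁺ = (-1.1088), jump to mode 1
Mode 1: guard c·x = 0.9923 hit at Δt = 1.4387 (t = 5.6647), x⁻ = (0.9923) → reset → x⁺ = (0.8221), jump to mode 0
Mode 0: guard c·x = 1.7098 hit at Δt = 1.4115 (t = 7.0762), x⁻ = (-1.7098) → reset → x⁺ = (-1.1088), jump to mode 1
Mode 1: flow for 1.1580 to horizon, guard not reached → x = (0.6876)

1 1.3758 0->1
2 2.8145 1->0
3 4.2260 0->1
4 5.6647 1->0
5 7.0762 0->1
final: 1 0.6876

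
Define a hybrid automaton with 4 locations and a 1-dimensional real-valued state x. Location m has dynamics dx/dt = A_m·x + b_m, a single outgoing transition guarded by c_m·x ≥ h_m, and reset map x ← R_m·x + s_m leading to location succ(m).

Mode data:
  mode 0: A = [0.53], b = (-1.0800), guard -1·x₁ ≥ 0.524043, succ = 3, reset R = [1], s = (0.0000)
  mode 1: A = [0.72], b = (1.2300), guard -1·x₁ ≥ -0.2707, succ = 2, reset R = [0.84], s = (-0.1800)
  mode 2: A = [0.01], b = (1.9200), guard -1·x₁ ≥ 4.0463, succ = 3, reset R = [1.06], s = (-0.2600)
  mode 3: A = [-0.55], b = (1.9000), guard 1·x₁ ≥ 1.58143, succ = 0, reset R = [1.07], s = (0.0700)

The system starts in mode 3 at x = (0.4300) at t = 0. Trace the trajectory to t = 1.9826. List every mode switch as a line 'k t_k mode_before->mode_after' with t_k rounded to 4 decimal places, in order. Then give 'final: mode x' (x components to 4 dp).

1 0.8712 3->0
final: 0 1.5410

Mode 3: guard c·x = 1.5814 hit at Δt = 0.8712 (t = 0.8712), x⁻ = (1.5814) → reset → x⁺ = (1.7621), jump to mode 0
Mode 0: flow for 1.1114 to horizon, guard not reached → x = (1.5410)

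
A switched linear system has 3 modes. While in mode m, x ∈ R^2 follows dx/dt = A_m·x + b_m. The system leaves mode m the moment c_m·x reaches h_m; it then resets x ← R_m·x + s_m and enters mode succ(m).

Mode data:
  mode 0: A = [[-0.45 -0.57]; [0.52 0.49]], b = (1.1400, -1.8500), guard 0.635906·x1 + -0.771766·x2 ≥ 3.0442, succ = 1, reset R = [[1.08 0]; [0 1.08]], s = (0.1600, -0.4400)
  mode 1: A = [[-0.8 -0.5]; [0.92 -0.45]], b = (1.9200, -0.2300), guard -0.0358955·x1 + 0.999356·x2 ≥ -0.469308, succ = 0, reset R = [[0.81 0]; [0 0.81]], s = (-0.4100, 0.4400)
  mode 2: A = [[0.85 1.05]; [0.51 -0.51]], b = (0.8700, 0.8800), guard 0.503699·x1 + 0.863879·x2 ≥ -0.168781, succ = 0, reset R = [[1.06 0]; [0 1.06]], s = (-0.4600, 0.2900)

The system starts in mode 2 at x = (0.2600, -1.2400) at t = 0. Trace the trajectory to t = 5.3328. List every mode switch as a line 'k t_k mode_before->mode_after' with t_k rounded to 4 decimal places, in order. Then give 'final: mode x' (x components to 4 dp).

Mode 2: guard c·x = -0.1688 hit at Δt = 0.5613 (t = 0.5613), x⁻ = (0.4020, -0.4298) → reset → x⁺ = (-0.0338, -0.1656), jump to mode 0
Mode 0: guard c·x = 3.0442 hit at Δt = 1.1325 (t = 1.6938), x⁻ = (1.7124, -2.5335) → reset → x⁺ = (2.0094, -3.1762), jump to mode 1
Mode 1: guard c·x = -0.4693 hit at Δt = 0.9744 (t = 2.6682), x⁻ = (2.7424, -0.3711) → reset → x⁺ = (1.8113, 0.1394), jump to mode 0
Mode 0: guard c·x = 3.0442 hit at Δt = 1.7170 (t = 4.3852), x⁻ = (2.7620, -1.6686) → reset → x⁺ = (3.1430, -2.2421), jump to mode 1
Mode 1: guard c·x = -0.4693 hit at Δt = 0.5767 (t = 4.9619), x⁻ = (3.1424, -0.3567) → reset → x⁺ = (2.1353, 0.1510), jump to mode 0
Mode 0: flow for 0.3709 to horizon, guard not reached → x = (2.1931, -0.1146)

1 0.5613 2->0
2 1.6938 0->1
3 2.6682 1->0
4 4.3852 0->1
5 4.9619 1->0
final: 0 2.1931 -0.1146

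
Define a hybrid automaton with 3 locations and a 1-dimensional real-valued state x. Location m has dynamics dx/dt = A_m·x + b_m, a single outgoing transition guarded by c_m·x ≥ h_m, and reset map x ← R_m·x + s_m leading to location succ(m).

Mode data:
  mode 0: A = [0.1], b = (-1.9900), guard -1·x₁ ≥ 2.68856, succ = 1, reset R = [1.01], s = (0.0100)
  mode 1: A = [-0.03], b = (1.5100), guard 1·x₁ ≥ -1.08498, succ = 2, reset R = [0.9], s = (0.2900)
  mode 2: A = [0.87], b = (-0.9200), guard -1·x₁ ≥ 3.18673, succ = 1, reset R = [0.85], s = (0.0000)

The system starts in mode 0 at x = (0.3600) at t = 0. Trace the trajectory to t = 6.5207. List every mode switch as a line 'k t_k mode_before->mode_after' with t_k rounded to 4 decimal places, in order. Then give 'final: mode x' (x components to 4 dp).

Mode 0: guard c·x = 2.6886 hit at Δt = 1.4498 (t = 1.4498), x⁻ = (-2.6886) → reset → x⁺ = (-2.7054), jump to mode 1
Mode 1: guard c·x = -1.0850 hit at Δt = 1.0343 (t = 2.4841), x⁻ = (-1.0850) → reset → x⁺ = (-0.6865), jump to mode 2
Mode 2: guard c·x = 3.1867 hit at Δt = 1.0223 (t = 3.5064), x⁻ = (-3.1867) → reset → x⁺ = (-2.7087), jump to mode 1
Mode 1: guard c·x = -1.0850 hit at Δt = 1.0364 (t = 4.5428), x⁻ = (-1.0850) → reset → x⁺ = (-0.6865), jump to mode 2
Mode 2: guard c·x = 3.1867 hit at Δt = 1.0223 (t = 5.5650), x⁻ = (-3.1867) → reset → x⁺ = (-2.7087), jump to mode 1
Mode 1: flow for 0.9557 to horizon, guard not reached → x = (-1.2096)

1 1.4498 0->1
2 2.4841 1->2
3 3.5064 2->1
4 4.5428 1->2
5 5.5650 2->1
final: 1 -1.2096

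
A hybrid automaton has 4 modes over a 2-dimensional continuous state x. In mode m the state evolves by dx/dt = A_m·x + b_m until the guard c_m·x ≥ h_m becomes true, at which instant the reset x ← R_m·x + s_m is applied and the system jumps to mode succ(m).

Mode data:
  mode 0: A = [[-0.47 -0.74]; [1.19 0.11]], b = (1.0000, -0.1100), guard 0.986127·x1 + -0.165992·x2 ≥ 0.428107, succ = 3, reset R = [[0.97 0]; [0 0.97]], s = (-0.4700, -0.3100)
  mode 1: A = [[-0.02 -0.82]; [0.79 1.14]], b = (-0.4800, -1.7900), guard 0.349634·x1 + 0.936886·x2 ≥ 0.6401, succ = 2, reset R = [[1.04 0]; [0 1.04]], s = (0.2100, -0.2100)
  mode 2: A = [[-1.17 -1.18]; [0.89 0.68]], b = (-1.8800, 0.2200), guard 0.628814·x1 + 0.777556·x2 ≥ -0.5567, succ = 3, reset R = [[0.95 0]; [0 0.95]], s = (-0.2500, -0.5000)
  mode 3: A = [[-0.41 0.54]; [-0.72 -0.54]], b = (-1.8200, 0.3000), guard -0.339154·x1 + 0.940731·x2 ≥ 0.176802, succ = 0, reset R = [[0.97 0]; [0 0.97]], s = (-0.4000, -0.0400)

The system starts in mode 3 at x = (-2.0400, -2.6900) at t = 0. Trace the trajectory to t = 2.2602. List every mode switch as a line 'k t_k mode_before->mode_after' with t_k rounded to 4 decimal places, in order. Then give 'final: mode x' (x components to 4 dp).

1 0.5711 3->0
2 1.4922 0->3
final: 3 -2.4150 -1.2680

Mode 3: guard c·x = 0.1768 hit at Δt = 0.5711 (t = 0.5711), x⁻ = (-3.0215, -0.9014) → reset → x⁺ = (-3.3308, -0.9143), jump to mode 0
Mode 0: guard c·x = 0.4281 hit at Δt = 0.9211 (t = 1.4922), x⁻ = (-0.0936, -3.1352) → reset → x⁺ = (-0.5608, -3.3511), jump to mode 3
Mode 3: flow for 0.7680 to horizon, guard not reached → x = (-2.4150, -1.2680)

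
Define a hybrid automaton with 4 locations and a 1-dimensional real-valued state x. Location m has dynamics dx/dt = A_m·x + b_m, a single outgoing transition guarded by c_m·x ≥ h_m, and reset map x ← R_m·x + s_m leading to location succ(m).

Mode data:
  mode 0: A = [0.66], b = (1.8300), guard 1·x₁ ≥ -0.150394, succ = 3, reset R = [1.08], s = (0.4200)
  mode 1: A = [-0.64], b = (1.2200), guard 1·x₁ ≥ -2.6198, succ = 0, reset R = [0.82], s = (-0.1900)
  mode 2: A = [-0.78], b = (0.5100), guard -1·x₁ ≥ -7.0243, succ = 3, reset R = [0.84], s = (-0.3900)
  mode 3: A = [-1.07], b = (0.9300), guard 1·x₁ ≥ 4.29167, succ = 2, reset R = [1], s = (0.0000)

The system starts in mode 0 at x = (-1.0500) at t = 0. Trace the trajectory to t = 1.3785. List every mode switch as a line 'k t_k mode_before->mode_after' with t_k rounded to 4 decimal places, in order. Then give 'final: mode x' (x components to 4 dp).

Mode 0: guard c·x = -0.1504 hit at Δt = 0.6366 (t = 0.6366), x⁻ = (-0.1504) → reset → x⁺ = (0.2576), jump to mode 3
Mode 3: flow for 0.7419 to horizon, guard not reached → x = (0.5927)

1 0.6366 0->3
final: 3 0.5927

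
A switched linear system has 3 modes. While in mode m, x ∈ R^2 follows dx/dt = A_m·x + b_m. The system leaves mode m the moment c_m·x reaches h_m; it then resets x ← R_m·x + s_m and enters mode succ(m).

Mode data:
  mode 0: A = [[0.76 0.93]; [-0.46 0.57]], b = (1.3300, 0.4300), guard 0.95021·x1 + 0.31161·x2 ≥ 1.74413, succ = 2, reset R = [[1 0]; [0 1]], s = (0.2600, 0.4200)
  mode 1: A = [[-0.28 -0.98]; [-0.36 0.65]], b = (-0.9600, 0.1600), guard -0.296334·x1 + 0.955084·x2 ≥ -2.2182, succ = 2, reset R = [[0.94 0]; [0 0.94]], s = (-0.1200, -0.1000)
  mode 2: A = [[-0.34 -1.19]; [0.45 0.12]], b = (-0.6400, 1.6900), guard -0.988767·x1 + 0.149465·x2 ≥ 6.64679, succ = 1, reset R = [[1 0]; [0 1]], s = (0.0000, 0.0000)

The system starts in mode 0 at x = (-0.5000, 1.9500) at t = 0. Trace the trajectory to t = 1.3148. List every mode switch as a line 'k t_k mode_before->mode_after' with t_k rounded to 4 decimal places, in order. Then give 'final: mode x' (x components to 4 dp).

Mode 0: guard c·x = 1.7441 hit at Δt = 0.4090 (t = 0.4090), x⁻ = (0.9735, 2.6285) → reset → x⁺ = (1.2335, 3.0485), jump to mode 2
Mode 2: flow for 0.9058 to horizon, guard not reached → x = (-3.3065, 4.5968)

1 0.4090 0->2
final: 2 -3.3065 4.5968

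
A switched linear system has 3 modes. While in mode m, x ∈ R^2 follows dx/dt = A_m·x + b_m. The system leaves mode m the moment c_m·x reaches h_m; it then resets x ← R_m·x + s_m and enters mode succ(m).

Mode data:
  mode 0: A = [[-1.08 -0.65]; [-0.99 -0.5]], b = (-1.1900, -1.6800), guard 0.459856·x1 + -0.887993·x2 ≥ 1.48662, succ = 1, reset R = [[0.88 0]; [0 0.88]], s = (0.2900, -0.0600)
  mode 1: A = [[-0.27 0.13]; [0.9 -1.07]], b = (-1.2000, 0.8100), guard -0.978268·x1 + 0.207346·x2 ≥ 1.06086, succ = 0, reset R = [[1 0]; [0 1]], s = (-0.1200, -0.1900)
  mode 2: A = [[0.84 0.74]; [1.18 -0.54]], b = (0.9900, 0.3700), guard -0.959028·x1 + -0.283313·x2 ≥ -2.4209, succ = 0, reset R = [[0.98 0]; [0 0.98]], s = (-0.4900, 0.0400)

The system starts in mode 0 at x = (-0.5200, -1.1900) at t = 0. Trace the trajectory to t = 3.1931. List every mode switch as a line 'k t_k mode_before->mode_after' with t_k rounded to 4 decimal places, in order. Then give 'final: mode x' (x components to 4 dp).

1 1.1683 0->1
2 2.2450 1->0
final: 0 -0.8879 -0.8571

Mode 0: guard c·x = 1.4866 hit at Δt = 1.1683 (t = 1.1683), x⁻ = (-0.2609, -1.8092) → reset → x⁺ = (0.0604, -1.6521), jump to mode 1
Mode 1: guard c·x = 1.0609 hit at Δt = 1.0767 (t = 2.2450), x⁻ = (-1.1723, -0.4147) → reset → x⁺ = (-1.2923, -0.6047), jump to mode 0
Mode 0: flow for 0.9481 to horizon, guard not reached → x = (-0.8879, -0.8571)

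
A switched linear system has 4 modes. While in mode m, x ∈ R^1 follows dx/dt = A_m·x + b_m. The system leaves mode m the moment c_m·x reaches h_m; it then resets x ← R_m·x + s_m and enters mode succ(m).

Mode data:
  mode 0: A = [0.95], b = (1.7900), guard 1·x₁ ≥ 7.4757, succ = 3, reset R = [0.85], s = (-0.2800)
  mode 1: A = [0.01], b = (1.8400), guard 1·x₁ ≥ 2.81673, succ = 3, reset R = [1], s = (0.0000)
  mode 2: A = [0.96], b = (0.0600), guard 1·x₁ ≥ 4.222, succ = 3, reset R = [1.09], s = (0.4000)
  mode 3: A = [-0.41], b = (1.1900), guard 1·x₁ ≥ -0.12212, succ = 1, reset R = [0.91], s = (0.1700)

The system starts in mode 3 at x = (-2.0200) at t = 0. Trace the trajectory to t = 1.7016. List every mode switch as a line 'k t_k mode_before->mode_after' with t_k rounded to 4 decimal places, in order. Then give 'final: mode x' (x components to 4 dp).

Mode 3: guard c·x = -0.1221 hit at Δt = 1.1879 (t = 1.1879), x⁻ = (-0.1221) → reset → x⁺ = (0.0589), jump to mode 1
Mode 1: flow for 0.5137 to horizon, guard not reached → x = (1.0068)

1 1.1879 3->1
final: 1 1.0068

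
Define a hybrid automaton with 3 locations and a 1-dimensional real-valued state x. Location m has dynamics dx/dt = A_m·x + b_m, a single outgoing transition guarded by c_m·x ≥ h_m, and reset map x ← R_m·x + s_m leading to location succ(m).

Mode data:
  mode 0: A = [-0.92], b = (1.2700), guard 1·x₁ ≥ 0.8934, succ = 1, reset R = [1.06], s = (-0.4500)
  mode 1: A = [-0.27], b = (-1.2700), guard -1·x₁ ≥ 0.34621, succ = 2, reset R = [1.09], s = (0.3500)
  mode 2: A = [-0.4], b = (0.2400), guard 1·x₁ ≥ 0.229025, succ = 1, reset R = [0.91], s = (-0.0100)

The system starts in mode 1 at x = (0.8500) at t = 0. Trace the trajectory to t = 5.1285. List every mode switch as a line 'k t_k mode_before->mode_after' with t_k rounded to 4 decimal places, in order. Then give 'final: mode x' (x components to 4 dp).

1 0.8984 1->2
2 2.2119 2->1
3 2.6481 1->2
4 3.9616 2->1
5 4.3978 1->2
final: 2 0.1316

Mode 1: guard c·x = 0.3462 hit at Δt = 0.8984 (t = 0.8984), x⁻ = (-0.3462) → reset → x⁺ = (-0.0274), jump to mode 2
Mode 2: guard c·x = 0.2290 hit at Δt = 1.3135 (t = 2.2119), x⁻ = (0.2290) → reset → x⁺ = (0.1984), jump to mode 1
Mode 1: guard c·x = 0.3462 hit at Δt = 0.4362 (t = 2.6481), x⁻ = (-0.3462) → reset → x⁺ = (-0.0274), jump to mode 2
Mode 2: guard c·x = 0.2290 hit at Δt = 1.3135 (t = 3.9616), x⁻ = (0.2290) → reset → x⁺ = (0.1984), jump to mode 1
Mode 1: guard c·x = 0.3462 hit at Δt = 0.4362 (t = 4.3978), x⁻ = (-0.3462) → reset → x⁺ = (-0.0274), jump to mode 2
Mode 2: flow for 0.7307 to horizon, guard not reached → x = (0.1316)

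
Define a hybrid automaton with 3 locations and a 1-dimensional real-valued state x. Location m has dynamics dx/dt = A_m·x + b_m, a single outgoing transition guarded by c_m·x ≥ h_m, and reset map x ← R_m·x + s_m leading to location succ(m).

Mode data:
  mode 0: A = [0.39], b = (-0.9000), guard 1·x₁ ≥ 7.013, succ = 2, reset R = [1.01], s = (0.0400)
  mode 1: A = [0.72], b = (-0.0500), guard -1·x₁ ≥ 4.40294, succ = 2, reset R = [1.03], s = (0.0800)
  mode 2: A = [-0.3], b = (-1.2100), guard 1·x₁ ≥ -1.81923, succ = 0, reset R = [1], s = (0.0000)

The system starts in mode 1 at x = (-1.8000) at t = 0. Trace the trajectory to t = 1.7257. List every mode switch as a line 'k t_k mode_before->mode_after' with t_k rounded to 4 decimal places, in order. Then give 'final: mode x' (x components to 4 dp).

Mode 1: guard c·x = 4.4029 hit at Δt = 1.2115 (t = 1.2115), x⁻ = (-4.4029) → reset → x⁺ = (-4.4550), jump to mode 2
Mode 2: flow for 0.5142 to horizon, guard not reached → x = (-4.3947)

1 1.2115 1->2
final: 2 -4.3947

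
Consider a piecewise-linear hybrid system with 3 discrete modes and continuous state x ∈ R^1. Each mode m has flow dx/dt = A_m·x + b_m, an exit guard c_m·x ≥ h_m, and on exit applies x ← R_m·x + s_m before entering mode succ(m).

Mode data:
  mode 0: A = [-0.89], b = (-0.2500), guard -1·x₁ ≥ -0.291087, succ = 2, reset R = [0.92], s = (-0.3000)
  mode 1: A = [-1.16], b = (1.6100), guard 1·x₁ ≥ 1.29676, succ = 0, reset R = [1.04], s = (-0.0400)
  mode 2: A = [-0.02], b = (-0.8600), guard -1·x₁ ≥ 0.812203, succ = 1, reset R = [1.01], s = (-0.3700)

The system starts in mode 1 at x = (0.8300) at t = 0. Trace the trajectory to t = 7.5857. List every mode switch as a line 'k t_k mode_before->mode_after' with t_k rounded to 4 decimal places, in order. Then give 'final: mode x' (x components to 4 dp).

1 1.5616 1->0
2 2.7100 0->2
3 3.6260 2->1
4 6.5072 1->0
final: 0 0.3278

Mode 1: guard c·x = 1.2968 hit at Δt = 1.5616 (t = 1.5616), x⁻ = (1.2968) → reset → x⁺ = (1.3086), jump to mode 0
Mode 0: guard c·x = -0.2911 hit at Δt = 1.1484 (t = 2.7100), x⁻ = (0.2911) → reset → x⁺ = (-0.0322), jump to mode 2
Mode 2: guard c·x = 0.8122 hit at Δt = 0.9160 (t = 3.6260), x⁻ = (-0.8122) → reset → x⁺ = (-1.1903), jump to mode 1
Mode 1: guard c·x = 1.2968 hit at Δt = 2.8811 (t = 6.5072), x⁻ = (1.2968) → reset → x⁺ = (1.3086), jump to mode 0
Mode 0: flow for 1.0785 to horizon, guard not reached → x = (0.3278)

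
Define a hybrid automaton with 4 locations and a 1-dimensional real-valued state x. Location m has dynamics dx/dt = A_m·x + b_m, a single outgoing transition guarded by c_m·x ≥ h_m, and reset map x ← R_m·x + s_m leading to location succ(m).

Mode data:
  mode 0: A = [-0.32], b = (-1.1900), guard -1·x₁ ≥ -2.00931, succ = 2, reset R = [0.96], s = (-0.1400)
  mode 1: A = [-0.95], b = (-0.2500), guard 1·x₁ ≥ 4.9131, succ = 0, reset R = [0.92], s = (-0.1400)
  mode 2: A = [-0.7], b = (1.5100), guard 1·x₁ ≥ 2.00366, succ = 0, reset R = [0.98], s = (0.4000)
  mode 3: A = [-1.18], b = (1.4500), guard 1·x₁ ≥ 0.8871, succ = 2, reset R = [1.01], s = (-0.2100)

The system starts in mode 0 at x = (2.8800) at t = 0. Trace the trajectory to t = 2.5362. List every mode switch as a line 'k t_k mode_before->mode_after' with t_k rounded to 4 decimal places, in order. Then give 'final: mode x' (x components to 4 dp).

Mode 0: guard c·x = -2.0093 hit at Δt = 0.4422 (t = 0.4422), x⁻ = (2.0093) → reset → x⁺ = (1.7889), jump to mode 2
Mode 2: guard c·x = 2.0037 hit at Δt = 1.2501 (t = 1.6923), x⁻ = (2.0037) → reset → x⁺ = (2.3636), jump to mode 0
Mode 0: guard c·x = -2.0093 hit at Δt = 0.1875 (t = 1.8798), x⁻ = (2.0093) → reset → x⁺ = (1.7889), jump to mode 2
Mode 2: flow for 0.6564 to horizon, guard not reached → x = (1.9246)

1 0.4422 0->2
2 1.6923 2->0
3 1.8798 0->2
final: 2 1.9246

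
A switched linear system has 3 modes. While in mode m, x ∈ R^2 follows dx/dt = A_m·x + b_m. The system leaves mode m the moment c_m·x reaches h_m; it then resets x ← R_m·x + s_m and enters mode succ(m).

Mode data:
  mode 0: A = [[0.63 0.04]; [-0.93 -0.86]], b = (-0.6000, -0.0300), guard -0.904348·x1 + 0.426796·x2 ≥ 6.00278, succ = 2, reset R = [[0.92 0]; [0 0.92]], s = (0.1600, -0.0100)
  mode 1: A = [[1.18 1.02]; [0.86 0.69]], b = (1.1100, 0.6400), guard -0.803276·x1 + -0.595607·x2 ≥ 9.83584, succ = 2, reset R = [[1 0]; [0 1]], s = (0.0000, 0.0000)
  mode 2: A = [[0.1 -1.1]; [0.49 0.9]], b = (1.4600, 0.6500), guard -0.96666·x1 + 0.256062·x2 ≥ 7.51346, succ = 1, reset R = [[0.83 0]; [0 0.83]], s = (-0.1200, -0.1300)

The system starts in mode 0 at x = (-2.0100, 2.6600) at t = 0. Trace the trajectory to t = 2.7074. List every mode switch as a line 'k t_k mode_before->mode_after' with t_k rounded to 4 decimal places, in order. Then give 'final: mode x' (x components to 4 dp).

Mode 0: guard c·x = 6.0028 hit at Δt = 1.1652 (t = 1.1652), x⁻ = (-5.0284, 3.4100) → reset → x⁺ = (-4.4661, 3.1272), jump to mode 2
Mode 2: guard c·x = 7.5135 hit at Δt = 0.7420 (t = 1.9072), x⁻ = (-6.7144, 3.9946) → reset → x⁺ = (-5.6930, 3.1855), jump to mode 1
Mode 1: flow for 0.8002 to horizon, guard not reached → x = (-10.3587, -0.4269)

1 1.1652 0->2
2 1.9072 2->1
final: 1 -10.3587 -0.4269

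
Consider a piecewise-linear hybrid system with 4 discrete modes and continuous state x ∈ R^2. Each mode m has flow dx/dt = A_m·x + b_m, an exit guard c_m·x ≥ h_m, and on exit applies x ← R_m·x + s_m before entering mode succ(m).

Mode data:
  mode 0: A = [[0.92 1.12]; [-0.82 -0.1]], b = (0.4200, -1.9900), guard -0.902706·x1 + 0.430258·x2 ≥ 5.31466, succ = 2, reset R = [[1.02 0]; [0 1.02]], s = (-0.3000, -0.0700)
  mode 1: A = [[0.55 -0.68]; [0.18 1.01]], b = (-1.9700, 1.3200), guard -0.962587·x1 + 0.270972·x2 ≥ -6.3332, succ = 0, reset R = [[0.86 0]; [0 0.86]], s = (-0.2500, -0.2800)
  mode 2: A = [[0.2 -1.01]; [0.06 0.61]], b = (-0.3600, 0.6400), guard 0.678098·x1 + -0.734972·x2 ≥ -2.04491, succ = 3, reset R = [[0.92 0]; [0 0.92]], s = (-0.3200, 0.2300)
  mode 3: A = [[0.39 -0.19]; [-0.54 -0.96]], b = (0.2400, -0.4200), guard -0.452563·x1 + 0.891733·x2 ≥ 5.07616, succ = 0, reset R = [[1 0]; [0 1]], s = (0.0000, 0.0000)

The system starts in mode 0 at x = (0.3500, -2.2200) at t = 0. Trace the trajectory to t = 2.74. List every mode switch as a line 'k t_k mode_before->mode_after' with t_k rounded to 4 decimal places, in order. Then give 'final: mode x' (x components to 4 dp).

1 1.4577 0->2
2 2.4255 2->3
final: 3 -6.8665 -1.1360

Mode 0: guard c·x = 5.3147 hit at Δt = 1.4577 (t = 1.4577), x⁻ = (-6.7505, -1.8106) → reset → x⁺ = (-7.1855, -1.9168), jump to mode 2
Mode 2: guard c·x = -2.0449 hit at Δt = 0.9678 (t = 2.4255), x⁻ = (-6.4473, -3.1661) → reset → x⁺ = (-6.2515, -2.6828), jump to mode 3
Mode 3: flow for 0.3145 to horizon, guard not reached → x = (-6.8665, -1.1360)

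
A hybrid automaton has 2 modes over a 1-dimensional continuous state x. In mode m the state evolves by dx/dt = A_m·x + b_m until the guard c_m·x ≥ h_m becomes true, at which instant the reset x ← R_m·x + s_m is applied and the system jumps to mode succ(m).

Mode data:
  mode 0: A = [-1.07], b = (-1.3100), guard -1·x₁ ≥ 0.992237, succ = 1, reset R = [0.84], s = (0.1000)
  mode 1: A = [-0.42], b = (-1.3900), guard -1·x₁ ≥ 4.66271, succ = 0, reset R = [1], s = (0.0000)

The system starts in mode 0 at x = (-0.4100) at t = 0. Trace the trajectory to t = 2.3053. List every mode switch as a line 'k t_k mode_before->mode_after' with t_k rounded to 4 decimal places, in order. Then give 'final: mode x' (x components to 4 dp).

1 1.1732 0->1
final: 1 -1.7083

Mode 0: guard c·x = 0.9922 hit at Δt = 1.1732 (t = 1.1732), x⁻ = (-0.9922) → reset → x⁺ = (-0.7335), jump to mode 1
Mode 1: flow for 1.1321 to horizon, guard not reached → x = (-1.7083)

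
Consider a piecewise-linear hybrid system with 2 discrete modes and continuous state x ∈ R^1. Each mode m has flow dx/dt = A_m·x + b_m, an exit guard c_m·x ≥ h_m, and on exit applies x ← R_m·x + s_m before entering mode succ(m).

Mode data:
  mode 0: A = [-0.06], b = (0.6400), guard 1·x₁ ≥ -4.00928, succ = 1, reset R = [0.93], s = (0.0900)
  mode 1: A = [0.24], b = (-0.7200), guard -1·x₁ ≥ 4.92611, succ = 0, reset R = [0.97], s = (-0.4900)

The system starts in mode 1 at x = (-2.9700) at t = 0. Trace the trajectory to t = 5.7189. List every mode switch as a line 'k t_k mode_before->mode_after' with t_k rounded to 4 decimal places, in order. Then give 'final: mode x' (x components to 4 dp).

1 1.1809 1->0
2 2.5527 0->1
3 3.2913 1->0
4 4.6631 0->1
5 5.4016 1->0
final: 0 -4.9678

Mode 1: guard c·x = 4.9261 hit at Δt = 1.1809 (t = 1.1809), x⁻ = (-4.9261) → reset → x⁺ = (-5.2683), jump to mode 0
Mode 0: guard c·x = -4.0093 hit at Δt = 1.3718 (t = 2.5527), x⁻ = (-4.0093) → reset → x⁺ = (-3.6386), jump to mode 1
Mode 1: guard c·x = 4.9261 hit at Δt = 0.7386 (t = 3.2913), x⁻ = (-4.9261) → reset → x⁺ = (-5.2683), jump to mode 0
Mode 0: guard c·x = -4.0093 hit at Δt = 1.3718 (t = 4.6631), x⁻ = (-4.0093) → reset → x⁺ = (-3.6386), jump to mode 1
Mode 1: guard c·x = 4.9261 hit at Δt = 0.7386 (t = 5.4016), x⁻ = (-4.9261) → reset → x⁺ = (-5.2683), jump to mode 0
Mode 0: flow for 0.3173 to horizon, guard not reached → x = (-4.9678)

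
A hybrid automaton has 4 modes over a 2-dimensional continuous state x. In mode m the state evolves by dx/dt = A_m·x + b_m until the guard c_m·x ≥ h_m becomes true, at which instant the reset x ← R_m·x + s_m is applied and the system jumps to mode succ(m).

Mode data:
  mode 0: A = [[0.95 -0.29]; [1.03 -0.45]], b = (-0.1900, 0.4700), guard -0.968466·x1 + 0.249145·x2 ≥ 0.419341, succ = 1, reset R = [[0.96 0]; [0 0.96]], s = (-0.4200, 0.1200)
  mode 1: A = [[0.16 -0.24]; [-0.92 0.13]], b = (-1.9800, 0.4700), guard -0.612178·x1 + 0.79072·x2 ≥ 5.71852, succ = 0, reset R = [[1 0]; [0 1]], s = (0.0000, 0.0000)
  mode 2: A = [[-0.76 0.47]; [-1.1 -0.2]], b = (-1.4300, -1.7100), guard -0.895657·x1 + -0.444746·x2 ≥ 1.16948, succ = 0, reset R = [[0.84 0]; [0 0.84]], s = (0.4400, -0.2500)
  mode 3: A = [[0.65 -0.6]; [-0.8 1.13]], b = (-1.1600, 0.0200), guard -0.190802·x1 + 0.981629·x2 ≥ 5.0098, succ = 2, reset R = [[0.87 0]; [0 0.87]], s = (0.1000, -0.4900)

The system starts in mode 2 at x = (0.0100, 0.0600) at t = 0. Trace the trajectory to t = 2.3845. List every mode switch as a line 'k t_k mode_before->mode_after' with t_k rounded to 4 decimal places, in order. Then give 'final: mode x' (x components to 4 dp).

1 0.7444 2->0
2 1.3940 0->1
final: 1 -3.4193 1.9536

Mode 2: guard c·x = 1.1695 hit at Δt = 0.7444 (t = 0.7444), x⁻ = (-0.9302, -0.7562) → reset → x⁺ = (-0.3414, -0.8852), jump to mode 0
Mode 0: guard c·x = 0.4193 hit at Δt = 0.6496 (t = 1.3940), x⁻ = (-0.6039, -0.6642) → reset → x⁺ = (-0.9997, -0.5176), jump to mode 1
Mode 1: flow for 0.9905 to horizon, guard not reached → x = (-3.4193, 1.9536)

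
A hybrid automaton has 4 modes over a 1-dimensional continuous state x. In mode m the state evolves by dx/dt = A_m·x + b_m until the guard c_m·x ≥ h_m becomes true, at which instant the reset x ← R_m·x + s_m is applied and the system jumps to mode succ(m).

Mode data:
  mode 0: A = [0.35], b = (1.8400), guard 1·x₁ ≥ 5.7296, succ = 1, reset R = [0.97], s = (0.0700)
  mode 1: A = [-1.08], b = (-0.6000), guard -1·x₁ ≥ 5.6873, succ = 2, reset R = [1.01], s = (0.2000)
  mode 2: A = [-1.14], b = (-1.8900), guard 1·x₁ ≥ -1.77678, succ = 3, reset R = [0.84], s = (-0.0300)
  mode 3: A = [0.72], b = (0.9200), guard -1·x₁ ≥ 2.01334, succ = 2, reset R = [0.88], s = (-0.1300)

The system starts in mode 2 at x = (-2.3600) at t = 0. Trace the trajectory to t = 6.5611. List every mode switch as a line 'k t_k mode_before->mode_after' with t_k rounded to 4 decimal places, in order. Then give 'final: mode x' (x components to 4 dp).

Mode 2: guard c·x = -1.7768 hit at Δt = 1.5578 (t = 1.5578), x⁻ = (-1.7768) → reset → x⁺ = (-1.5225), jump to mode 3
Mode 3: guard c·x = 2.0133 hit at Δt = 1.5285 (t = 3.0863), x⁻ = (-2.0133) → reset → x⁺ = (-1.9017), jump to mode 2
Mode 2: guard c·x = -1.7768 hit at Δt = 0.6302 (t = 3.7165), x⁻ = (-1.7768) → reset → x⁺ = (-1.5225), jump to mode 3
Mode 3: guard c·x = 2.0133 hit at Δt = 1.5285 (t = 5.2450), x⁻ = (-2.0133) → reset → x⁺ = (-1.9017), jump to mode 2
Mode 2: guard c·x = -1.7768 hit at Δt = 0.6302 (t = 5.8752), x⁻ = (-1.7768) → reset → x⁺ = (-1.5225), jump to mode 3
Mode 3: flow for 0.6859 to horizon, guard not reached → x = (-1.6788)

1 1.5578 2->3
2 3.0863 3->2
3 3.7165 2->3
4 5.2450 3->2
5 5.8752 2->3
final: 3 -1.6788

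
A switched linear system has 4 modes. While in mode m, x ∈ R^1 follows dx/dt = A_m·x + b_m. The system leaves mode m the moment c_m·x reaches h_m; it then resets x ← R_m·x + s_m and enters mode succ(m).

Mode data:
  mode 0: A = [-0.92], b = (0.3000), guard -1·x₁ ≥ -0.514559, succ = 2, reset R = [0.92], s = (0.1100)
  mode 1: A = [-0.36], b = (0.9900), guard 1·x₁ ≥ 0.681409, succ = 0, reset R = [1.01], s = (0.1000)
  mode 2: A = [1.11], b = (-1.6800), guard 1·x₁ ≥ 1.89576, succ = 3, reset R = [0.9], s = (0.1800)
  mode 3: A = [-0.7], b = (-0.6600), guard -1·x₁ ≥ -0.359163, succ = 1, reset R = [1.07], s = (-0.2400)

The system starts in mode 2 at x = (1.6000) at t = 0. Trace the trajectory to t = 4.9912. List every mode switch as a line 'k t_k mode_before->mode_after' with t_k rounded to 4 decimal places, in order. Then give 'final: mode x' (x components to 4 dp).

1 1.3388 2->3
2 2.4474 3->1
3 3.0886 1->0
4 4.0635 0->2
final: 2 -1.0911

Mode 2: guard c·x = 1.8958 hit at Δt = 1.3388 (t = 1.3388), x⁻ = (1.8958) → reset → x⁺ = (1.8862), jump to mode 3
Mode 3: guard c·x = -0.3592 hit at Δt = 1.1086 (t = 2.4474), x⁻ = (0.3592) → reset → x⁺ = (0.1443), jump to mode 1
Mode 1: guard c·x = 0.6814 hit at Δt = 0.6412 (t = 3.0886), x⁻ = (0.6814) → reset → x⁺ = (0.7882), jump to mode 0
Mode 0: guard c·x = -0.5146 hit at Δt = 0.9749 (t = 4.0635), x⁻ = (0.5146) → reset → x⁺ = (0.5834), jump to mode 2
Mode 2: flow for 0.9277 to horizon, guard not reached → x = (-1.0911)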